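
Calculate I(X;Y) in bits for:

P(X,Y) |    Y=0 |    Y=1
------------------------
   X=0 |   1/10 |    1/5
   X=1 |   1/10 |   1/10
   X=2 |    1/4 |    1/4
0.0173 bits

Mutual information: I(X;Y) = H(X) + H(Y) - H(X,Y)

Marginals:
P(X) = (3/10, 1/5, 1/2), H(X) = 1.4855 bits
P(Y) = (9/20, 11/20), H(Y) = 0.9928 bits

Joint entropy: H(X,Y) = 2.4610 bits

I(X;Y) = 1.4855 + 0.9928 - 2.4610 = 0.0173 bits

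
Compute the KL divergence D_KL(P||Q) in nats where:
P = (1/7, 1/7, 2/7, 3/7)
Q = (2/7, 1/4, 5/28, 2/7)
0.1291 nats

KL divergence: D_KL(P||Q) = Σ p(x) log(p(x)/q(x))

Computing term by term:
  x=0: 1/7 × log_e[(1/7)/(2/7)] = 1/7 × -0.6931 = -0.0990
  x=1: 1/7 × log_e[(1/7)/(1/4)] = 1/7 × -0.5596 = -0.0799
  x=2: 2/7 × log_e[(2/7)/(5/28)] = 2/7 × 0.4700 = 0.1343
  x=3: 3/7 × log_e[(3/7)/(2/7)] = 3/7 × 0.4055 = 0.1738

D_KL(P||Q) = 0.1291 nats

Note: KL divergence is always non-negative and equals 0 iff P = Q.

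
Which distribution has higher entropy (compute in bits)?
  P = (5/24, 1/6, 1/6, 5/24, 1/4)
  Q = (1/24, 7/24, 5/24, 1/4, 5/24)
P

Computing entropies in bits:
H(P) = 2.3046
H(Q) = 2.1524

Distribution P has higher entropy.

Intuition: The distribution closer to uniform (more spread out) has higher entropy.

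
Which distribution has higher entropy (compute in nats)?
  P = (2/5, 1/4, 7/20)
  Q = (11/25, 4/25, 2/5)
P

Computing entropies in nats:
H(P) = 1.0805
H(Q) = 1.0210

Distribution P has higher entropy.

Intuition: The distribution closer to uniform (more spread out) has higher entropy.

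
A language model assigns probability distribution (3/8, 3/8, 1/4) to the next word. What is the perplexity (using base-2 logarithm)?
2.9512

Perplexity is 2^H (or exp(H) for natural log).

First, H = -Σ p log p = 1.5613 bits
Perplexity = 2^1.5613 = 2.9512

Interpretation: The model's uncertainty is equivalent to choosing uniformly among 3.0 options.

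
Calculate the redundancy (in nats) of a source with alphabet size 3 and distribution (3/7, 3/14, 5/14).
0.0377 nats

Redundancy measures how far a source is from maximum entropy:
R = H_max - H(X)

Maximum entropy for 3 symbols: H_max = log_e(3) = 1.0986 nats
Actual entropy: H(X) = 1.0609 nats
Redundancy: R = 1.0986 - 1.0609 = 0.0377 nats

This redundancy represents potential for compression: the source could be compressed by 0.0377 nats per symbol.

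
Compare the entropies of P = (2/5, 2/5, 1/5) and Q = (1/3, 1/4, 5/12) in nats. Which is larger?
Q

Computing entropies in nats:
H(P) = 1.0549
H(Q) = 1.0776

Distribution Q has higher entropy.

Intuition: The distribution closer to uniform (more spread out) has higher entropy.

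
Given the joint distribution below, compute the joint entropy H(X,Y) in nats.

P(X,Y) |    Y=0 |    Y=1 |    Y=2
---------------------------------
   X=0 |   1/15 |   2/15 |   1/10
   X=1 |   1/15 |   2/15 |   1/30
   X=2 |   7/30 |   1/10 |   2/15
2.0805 nats

Joint entropy is H(X,Y) = -Σ_{x,y} p(x,y) log p(x,y).

Summing over all non-zero entries:
H(X,Y) = -[1/15·log_e(1/15) + 2/15·log_e(2/15) + 1/10·log_e(1/10) + 1/15·log_e(1/15) + 2/15·log_e(2/15) + 1/30·log_e(1/30) + 7/30·log_e(7/30) + 1/10·log_e(1/10) + 2/15·log_e(2/15)]
H(X,Y) = 2.0805 nats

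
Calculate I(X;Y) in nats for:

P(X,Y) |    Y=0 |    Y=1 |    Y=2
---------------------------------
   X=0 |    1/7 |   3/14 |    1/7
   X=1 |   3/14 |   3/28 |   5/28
0.0274 nats

Mutual information: I(X;Y) = H(X) + H(Y) - H(X,Y)

Marginals:
P(X) = (1/2, 1/2), H(X) = 0.6931 nats
P(Y) = (5/14, 9/28, 9/28), H(Y) = 1.0974 nats

Joint entropy: H(X,Y) = 1.7631 nats

I(X;Y) = 0.6931 + 1.0974 - 1.7631 = 0.0274 nats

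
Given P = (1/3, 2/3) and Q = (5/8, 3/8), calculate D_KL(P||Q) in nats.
0.1740 nats

KL divergence: D_KL(P||Q) = Σ p(x) log(p(x)/q(x))

Computing term by term:
  x=0: 1/3 × log_e[(1/3)/(5/8)] = 1/3 × -0.6286 = -0.2095
  x=1: 2/3 × log_e[(2/3)/(3/8)] = 2/3 × 0.5754 = 0.3836

D_KL(P||Q) = 0.1740 nats

Note: KL divergence is always non-negative and equals 0 iff P = Q.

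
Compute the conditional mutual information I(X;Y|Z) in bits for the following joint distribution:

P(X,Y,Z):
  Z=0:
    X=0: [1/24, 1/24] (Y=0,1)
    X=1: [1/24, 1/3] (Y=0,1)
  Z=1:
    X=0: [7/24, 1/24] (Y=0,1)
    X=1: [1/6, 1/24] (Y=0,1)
0.0454 bits

Conditional mutual information: I(X;Y|Z) = H(X|Z) + H(Y|Z) - H(X,Y|Z)

H(Z) = 0.9950
H(X,Z) = 1.8292 → H(X|Z) = 0.8342
H(Y,Z) = 1.6440 → H(Y|Z) = 0.6490
H(X,Y,Z) = 2.4328 → H(X,Y|Z) = 1.4378

I(X;Y|Z) = 0.8342 + 0.6490 - 1.4378 = 0.0454 bits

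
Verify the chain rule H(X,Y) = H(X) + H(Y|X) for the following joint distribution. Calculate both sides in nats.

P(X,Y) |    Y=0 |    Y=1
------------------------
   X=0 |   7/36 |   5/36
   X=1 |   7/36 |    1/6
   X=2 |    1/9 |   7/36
H(X,Y) = 1.7722, H(X) = 1.0963, H(Y|X) = 0.6759 (all in nats)

Chain rule: H(X,Y) = H(X) + H(Y|X)

Left side — joint entropy directly:
H(X,Y) = -Σ p(x,y) log p(x,y) = 1.7722 nats

Right side — compute H(Y|X) from the conditional distributions:
P(X) = (1/3, 13/36, 11/36), so H(X) = 1.0963 nats
H(Y|X) = Σ_x P(X=x) · H(Y|X=x):
  P(Y|X=0) = (7/12, 5/12), H(Y|X=0) = 0.6792, weight P(X=0) = 1/3
  P(Y|X=1) = (7/13, 6/13), H(Y|X=1) = 0.6902, weight P(X=1) = 13/36
  P(Y|X=2) = (4/11, 7/11), H(Y|X=2) = 0.6555, weight P(X=2) = 11/36
H(Y|X) = 0.6759 nats

H(X) + H(Y|X) = 1.0963 + 0.6759 = 1.7722 nats

Both sides equal 1.7722 nats. ✓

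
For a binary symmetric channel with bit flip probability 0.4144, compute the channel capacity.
0.0212 bits

For a binary symmetric channel (BSC) with error probability p:
Capacity C = 1 - H(p) bits per symbol

where H(p) = -p log₂(p) - (1-p) log₂(1-p) is the binary entropy function.

H(0.4144) = 0.9788 bits
C = 1 - 0.9788 = 0.0212 bits per symbol

This means we can reliably transmit up to 0.0212 bits of information per channel use.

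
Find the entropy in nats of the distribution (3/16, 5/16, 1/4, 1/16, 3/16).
1.5111 nats

Shannon entropy is H(X) = -Σ p(x) log p(x).

For P = (3/16, 5/16, 1/4, 1/16, 3/16):
H = -3/16 × log_e(3/16) -5/16 × log_e(5/16) -1/4 × log_e(1/4) -1/16 × log_e(1/16) -3/16 × log_e(3/16)
H = 1.5111 nats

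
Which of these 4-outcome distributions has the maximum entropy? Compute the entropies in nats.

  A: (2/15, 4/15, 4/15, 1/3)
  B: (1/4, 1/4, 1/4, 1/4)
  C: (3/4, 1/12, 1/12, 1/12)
B

For a discrete distribution over n outcomes, entropy is maximized by the uniform distribution.

Computing entropies:
H(A) = 1.3398 nats
H(B) = 1.3863 nats
H(C) = 0.8370 nats

The uniform distribution (where all probabilities equal 1/4) achieves the maximum entropy of log_e(4) = 1.3863 nats.

Distribution B has the highest entropy.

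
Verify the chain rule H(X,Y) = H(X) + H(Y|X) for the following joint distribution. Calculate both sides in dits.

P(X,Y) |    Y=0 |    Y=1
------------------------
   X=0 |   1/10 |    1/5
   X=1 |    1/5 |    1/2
H(X,Y) = 0.5301, H(X) = 0.2653, H(Y|X) = 0.2648 (all in dits)

Chain rule: H(X,Y) = H(X) + H(Y|X)

Left side — joint entropy directly:
H(X,Y) = -Σ p(x,y) log p(x,y) = 0.5301 dits

Right side — compute H(Y|X) from the conditional distributions:
P(X) = (3/10, 7/10), so H(X) = 0.2653 dits
H(Y|X) = Σ_x P(X=x) · H(Y|X=x):
  P(Y|X=0) = (1/3, 2/3), H(Y|X=0) = 0.2764, weight P(X=0) = 3/10
  P(Y|X=1) = (2/7, 5/7), H(Y|X=1) = 0.2598, weight P(X=1) = 7/10
H(Y|X) = 0.2648 dits

H(X) + H(Y|X) = 0.2653 + 0.2648 = 0.5301 dits

Both sides equal 0.5301 dits. ✓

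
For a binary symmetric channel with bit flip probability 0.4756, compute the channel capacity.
0.0017 bits

For a binary symmetric channel (BSC) with error probability p:
Capacity C = 1 - H(p) bits per symbol

where H(p) = -p log₂(p) - (1-p) log₂(1-p) is the binary entropy function.

H(0.4756) = 0.9983 bits
C = 1 - 0.9983 = 0.0017 bits per symbol

This means we can reliably transmit up to 0.0017 bits of information per channel use.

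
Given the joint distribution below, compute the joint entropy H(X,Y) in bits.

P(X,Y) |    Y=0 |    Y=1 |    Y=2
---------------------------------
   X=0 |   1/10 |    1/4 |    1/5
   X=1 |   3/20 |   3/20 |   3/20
2.5282 bits

Joint entropy is H(X,Y) = -Σ_{x,y} p(x,y) log p(x,y).

Summing over all non-zero entries:
H(X,Y) = -[1/10·log_2(1/10) + 1/4·log_2(1/4) + 1/5·log_2(1/5) + 3/20·log_2(3/20) + 3/20·log_2(3/20) + 3/20·log_2(3/20)]
H(X,Y) = 2.5282 bits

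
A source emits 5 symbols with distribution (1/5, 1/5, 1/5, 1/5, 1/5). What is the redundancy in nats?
0.0000 nats

Redundancy measures how far a source is from maximum entropy:
R = H_max - H(X)

Maximum entropy for 5 symbols: H_max = log_e(5) = 1.6094 nats
Actual entropy: H(X) = 1.6094 nats
Redundancy: R = 1.6094 - 1.6094 = 0.0000 nats

This redundancy represents potential for compression: the source could be compressed by 0.0000 nats per symbol.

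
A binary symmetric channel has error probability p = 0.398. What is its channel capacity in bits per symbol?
0.0302 bits

For a binary symmetric channel (BSC) with error probability p:
Capacity C = 1 - H(p) bits per symbol

where H(p) = -p log₂(p) - (1-p) log₂(1-p) is the binary entropy function.

H(0.398) = 0.9698 bits
C = 1 - 0.9698 = 0.0302 bits per symbol

This means we can reliably transmit up to 0.0302 bits of information per channel use.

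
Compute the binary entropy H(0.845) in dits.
0.1873 dits

The binary entropy function is:
H(p) = -p log(p) - (1-p) log(1-p)

H(0.845) = -0.845 × log_10(0.845) - 0.155 × log_10(0.155)
H(0.845) = 0.1873 dits

Note: Binary entropy is maximized at p=0.5 (H=1 bit) and minimized at p=0 or p=1 (H=0).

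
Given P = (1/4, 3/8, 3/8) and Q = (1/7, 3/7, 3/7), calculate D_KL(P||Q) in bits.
0.0574 bits

KL divergence: D_KL(P||Q) = Σ p(x) log(p(x)/q(x))

Computing term by term:
  x=0: 1/4 × log_2[(1/4)/(1/7)] = 1/4 × 0.8074 = 0.2018
  x=1: 3/8 × log_2[(3/8)/(3/7)] = 3/8 × -0.1926 = -0.0722
  x=2: 3/8 × log_2[(3/8)/(3/7)] = 3/8 × -0.1926 = -0.0722

D_KL(P||Q) = 0.0574 bits

Note: KL divergence is always non-negative and equals 0 iff P = Q.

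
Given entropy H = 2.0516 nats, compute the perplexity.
7.7803

Perplexity is e^H (or exp(H) for natural log).

H = 2.0516 nats
Perplexity = e^2.0516 = 7.7803

Interpretation: The model's uncertainty is equivalent to choosing uniformly among 7.8 options.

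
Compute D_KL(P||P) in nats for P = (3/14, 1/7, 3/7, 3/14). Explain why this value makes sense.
0.0000 nats

KL divergence satisfies the Gibbs inequality: D_KL(P||Q) ≥ 0 for all distributions P, Q.

D_KL(P||Q) = Σ p(x) log(p(x)/q(x))
Each term is p(x) × log_e(p(x)/p(x)) = p(x) × log_e(1) = 0, so the sum is 0.
D_KL(P||Q) = 0.0000 nats

When P = Q, the KL divergence is exactly 0, as there is no 'divergence' between identical distributions.

This non-negativity is a fundamental property: relative entropy cannot be negative because it measures how different Q is from P.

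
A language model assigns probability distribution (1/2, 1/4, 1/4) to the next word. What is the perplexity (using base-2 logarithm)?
2.8284

Perplexity is 2^H (or exp(H) for natural log).

First, H = -Σ p log p = 1.5000 bits
Perplexity = 2^1.5000 = 2.8284

Interpretation: The model's uncertainty is equivalent to choosing uniformly among 2.8 options.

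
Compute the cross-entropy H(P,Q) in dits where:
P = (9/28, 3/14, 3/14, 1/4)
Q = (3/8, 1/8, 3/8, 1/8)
0.6475 dits

Cross-entropy: H(P,Q) = -Σ p(x) log q(x)

Alternatively: H(P,Q) = H(P) + D_KL(P||Q)
H(P) = 0.5957 dits
D_KL(P||Q) = 0.0518 dits

H(P,Q) = 0.5957 + 0.0518 = 0.6475 dits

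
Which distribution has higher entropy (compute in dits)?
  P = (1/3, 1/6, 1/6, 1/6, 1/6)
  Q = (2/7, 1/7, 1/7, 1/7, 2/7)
P

Computing entropies in dits:
H(P) = 0.6778
H(Q) = 0.6731

Distribution P has higher entropy.

Intuition: The distribution closer to uniform (more spread out) has higher entropy.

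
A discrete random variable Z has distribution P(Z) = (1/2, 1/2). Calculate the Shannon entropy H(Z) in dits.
0.3010 dits

Shannon entropy is H(X) = -Σ p(x) log p(x).

For P = (1/2, 1/2):
H = -1/2 × log_10(1/2) -1/2 × log_10(1/2)
H = 0.3010 dits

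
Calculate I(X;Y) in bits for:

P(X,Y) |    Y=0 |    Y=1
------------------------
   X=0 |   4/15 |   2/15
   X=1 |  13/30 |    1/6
0.0025 bits

Mutual information: I(X;Y) = H(X) + H(Y) - H(X,Y)

Marginals:
P(X) = (2/5, 3/5), H(X) = 0.9710 bits
P(Y) = (7/10, 3/10), H(Y) = 0.8813 bits

Joint entropy: H(X,Y) = 1.8497 bits

I(X;Y) = 0.9710 + 0.8813 - 1.8497 = 0.0025 bits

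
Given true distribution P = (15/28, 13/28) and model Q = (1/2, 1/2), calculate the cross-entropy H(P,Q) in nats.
0.6931 nats

Cross-entropy: H(P,Q) = -Σ p(x) log q(x)

Alternatively: H(P,Q) = H(P) + D_KL(P||Q)
H(P) = 0.6906 nats
D_KL(P||Q) = 0.0026 nats

H(P,Q) = 0.6906 + 0.0026 = 0.6931 nats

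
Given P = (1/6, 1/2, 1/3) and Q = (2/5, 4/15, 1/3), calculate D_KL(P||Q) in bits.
0.2429 bits

KL divergence: D_KL(P||Q) = Σ p(x) log(p(x)/q(x))

Computing term by term:
  x=0: 1/6 × log_2[(1/6)/(2/5)] = 1/6 × -1.2630 = -0.2105
  x=1: 1/2 × log_2[(1/2)/(4/15)] = 1/2 × 0.9069 = 0.4534
  x=2: 1/3 × log_2[(1/3)/(1/3)] = 1/3 × 0.0000 = 0.0000

D_KL(P||Q) = 0.2429 bits

Note: KL divergence is always non-negative and equals 0 iff P = Q.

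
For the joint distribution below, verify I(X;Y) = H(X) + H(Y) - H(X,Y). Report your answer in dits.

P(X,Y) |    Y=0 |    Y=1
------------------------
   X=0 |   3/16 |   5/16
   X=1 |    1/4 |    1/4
I(X;Y) = 0.0035 dits

Mutual information has multiple equivalent forms:
- I(X;Y) = H(X) - H(X|Y)
- I(X;Y) = H(Y) - H(Y|X)
- I(X;Y) = H(X) + H(Y) - H(X,Y)

Computing all quantities:
H(X) = 0.3010, H(Y) = 0.2976, H(X,Y) = 0.5952
H(X|Y) = 0.2976, H(Y|X) = 0.2942

Verification:
H(X) - H(X|Y) = 0.3010 - 0.2976 = 0.0035
H(Y) - H(Y|X) = 0.2976 - 0.2942 = 0.0035
H(X) + H(Y) - H(X,Y) = 0.3010 + 0.2976 - 0.5952 = 0.0035

All forms give I(X;Y) = 0.0035 dits. ✓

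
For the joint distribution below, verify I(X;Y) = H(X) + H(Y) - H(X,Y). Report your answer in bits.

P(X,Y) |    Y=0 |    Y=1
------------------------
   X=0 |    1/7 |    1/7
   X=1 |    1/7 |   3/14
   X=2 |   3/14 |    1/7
I(X;Y) = 0.0207 bits

Mutual information has multiple equivalent forms:
- I(X;Y) = H(X) - H(X|Y)
- I(X;Y) = H(Y) - H(Y|X)
- I(X;Y) = H(X) + H(Y) - H(X,Y)

Computing all quantities:
H(X) = 1.5774, H(Y) = 1.0000, H(X,Y) = 2.5567
H(X|Y) = 1.5567, H(Y|X) = 0.9793

Verification:
H(X) - H(X|Y) = 1.5774 - 1.5567 = 0.0207
H(Y) - H(Y|X) = 1.0000 - 0.9793 = 0.0207
H(X) + H(Y) - H(X,Y) = 1.5774 + 1.0000 - 2.5567 = 0.0207

All forms give I(X;Y) = 0.0207 bits. ✓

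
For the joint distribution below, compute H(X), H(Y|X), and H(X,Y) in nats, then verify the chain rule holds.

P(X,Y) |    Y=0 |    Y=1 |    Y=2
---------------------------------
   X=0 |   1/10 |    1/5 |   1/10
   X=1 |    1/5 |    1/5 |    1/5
H(X,Y) = 1.7481, H(X) = 0.6730, H(Y|X) = 1.0751 (all in nats)

Chain rule: H(X,Y) = H(X) + H(Y|X)

Left side — joint entropy directly:
H(X,Y) = -Σ p(x,y) log p(x,y) = 1.7481 nats

Right side — compute H(Y|X) from the conditional distributions:
P(X) = (2/5, 3/5), so H(X) = 0.6730 nats
H(Y|X) = Σ_x P(X=x) · H(Y|X=x):
  P(Y|X=0) = (1/4, 1/2, 1/4), H(Y|X=0) = 1.0397, weight P(X=0) = 2/5
  P(Y|X=1) = (1/3, 1/3, 1/3), H(Y|X=1) = 1.0986, weight P(X=1) = 3/5
H(Y|X) = 1.0751 nats

H(X) + H(Y|X) = 0.6730 + 1.0751 = 1.7481 nats

Both sides equal 1.7481 nats. ✓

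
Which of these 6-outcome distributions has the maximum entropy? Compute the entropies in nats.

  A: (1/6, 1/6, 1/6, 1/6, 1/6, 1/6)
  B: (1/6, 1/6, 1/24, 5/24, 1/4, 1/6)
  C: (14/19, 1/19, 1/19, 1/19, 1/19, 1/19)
A

For a discrete distribution over n outcomes, entropy is maximized by the uniform distribution.

Computing entropies:
H(A) = 1.7918 nats
H(B) = 1.7017 nats
H(C) = 0.9999 nats

The uniform distribution (where all probabilities equal 1/6) achieves the maximum entropy of log_e(6) = 1.7918 nats.

Distribution A has the highest entropy.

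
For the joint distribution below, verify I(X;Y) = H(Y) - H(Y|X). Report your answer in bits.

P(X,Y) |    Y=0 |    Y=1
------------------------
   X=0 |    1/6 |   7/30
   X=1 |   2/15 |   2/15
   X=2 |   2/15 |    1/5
I(X;Y) = 0.0049 bits

Mutual information has multiple equivalent forms:
- I(X;Y) = H(X) - H(X|Y)
- I(X;Y) = H(Y) - H(Y|X)
- I(X;Y) = H(X) + H(Y) - H(X,Y)

Computing all quantities:
H(X) = 1.5656, H(Y) = 0.9871, H(X,Y) = 2.5479
H(X|Y) = 1.5607, H(Y|X) = 0.9823

Verification:
H(X) - H(X|Y) = 1.5656 - 1.5607 = 0.0049
H(Y) - H(Y|X) = 0.9871 - 0.9823 = 0.0049
H(X) + H(Y) - H(X,Y) = 1.5656 + 0.9871 - 2.5479 = 0.0049

All forms give I(X;Y) = 0.0049 bits. ✓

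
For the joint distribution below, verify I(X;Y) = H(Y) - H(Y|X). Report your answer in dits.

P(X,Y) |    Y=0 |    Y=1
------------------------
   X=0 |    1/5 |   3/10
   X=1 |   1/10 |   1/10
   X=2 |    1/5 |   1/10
I(X;Y) = 0.0118 dits

Mutual information has multiple equivalent forms:
- I(X;Y) = H(X) - H(X|Y)
- I(X;Y) = H(Y) - H(Y|X)
- I(X;Y) = H(X) + H(Y) - H(X,Y)

Computing all quantities:
H(X) = 0.4472, H(Y) = 0.3010, H(X,Y) = 0.7365
H(X|Y) = 0.4354, H(Y|X) = 0.2893

Verification:
H(X) - H(X|Y) = 0.4472 - 0.4354 = 0.0118
H(Y) - H(Y|X) = 0.3010 - 0.2893 = 0.0118
H(X) + H(Y) - H(X,Y) = 0.4472 + 0.3010 - 0.7365 = 0.0118

All forms give I(X;Y) = 0.0118 dits. ✓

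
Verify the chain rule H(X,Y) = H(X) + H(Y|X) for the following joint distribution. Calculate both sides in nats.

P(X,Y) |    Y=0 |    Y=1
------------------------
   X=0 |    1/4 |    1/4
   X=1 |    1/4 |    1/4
H(X,Y) = 1.3863, H(X) = 0.6931, H(Y|X) = 0.6931 (all in nats)

Chain rule: H(X,Y) = H(X) + H(Y|X)

Left side — joint entropy directly:
H(X,Y) = -Σ p(x,y) log p(x,y) = 1.3863 nats

Right side — compute H(Y|X) from the conditional distributions:
P(X) = (1/2, 1/2), so H(X) = 0.6931 nats
H(Y|X) = Σ_x P(X=x) · H(Y|X=x):
  P(Y|X=0) = (1/2, 1/2), H(Y|X=0) = 0.6931, weight P(X=0) = 1/2
  P(Y|X=1) = (1/2, 1/2), H(Y|X=1) = 0.6931, weight P(X=1) = 1/2
H(Y|X) = 0.6931 nats

H(X) + H(Y|X) = 0.6931 + 0.6931 = 1.3863 nats

Both sides equal 1.3863 nats. ✓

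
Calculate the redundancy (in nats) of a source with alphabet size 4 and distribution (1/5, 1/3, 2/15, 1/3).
0.0633 nats

Redundancy measures how far a source is from maximum entropy:
R = H_max - H(X)

Maximum entropy for 4 symbols: H_max = log_e(4) = 1.3863 nats
Actual entropy: H(X) = 1.3229 nats
Redundancy: R = 1.3863 - 1.3229 = 0.0633 nats

This redundancy represents potential for compression: the source could be compressed by 0.0633 nats per symbol.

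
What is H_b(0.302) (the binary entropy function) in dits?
0.2660 dits

The binary entropy function is:
H(p) = -p log(p) - (1-p) log(1-p)

H(0.302) = -0.302 × log_10(0.302) - 0.698 × log_10(0.698)
H(0.302) = 0.2660 dits

Note: Binary entropy is maximized at p=0.5 (H=1 bit) and minimized at p=0 or p=1 (H=0).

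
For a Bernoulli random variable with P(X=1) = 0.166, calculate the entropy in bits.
0.6485 bits

The binary entropy function is:
H(p) = -p log(p) - (1-p) log(1-p)

H(0.166) = -0.166 × log_2(0.166) - 0.834 × log_2(0.834)
H(0.166) = 0.6485 bits

Note: Binary entropy is maximized at p=0.5 (H=1 bit) and minimized at p=0 or p=1 (H=0).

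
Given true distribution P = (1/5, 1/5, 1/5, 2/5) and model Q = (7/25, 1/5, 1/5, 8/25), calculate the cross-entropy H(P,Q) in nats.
1.3541 nats

Cross-entropy: H(P,Q) = -Σ p(x) log q(x)

Alternatively: H(P,Q) = H(P) + D_KL(P||Q)
H(P) = 1.3322 nats
D_KL(P||Q) = 0.0220 nats

H(P,Q) = 1.3322 + 0.0220 = 1.3541 nats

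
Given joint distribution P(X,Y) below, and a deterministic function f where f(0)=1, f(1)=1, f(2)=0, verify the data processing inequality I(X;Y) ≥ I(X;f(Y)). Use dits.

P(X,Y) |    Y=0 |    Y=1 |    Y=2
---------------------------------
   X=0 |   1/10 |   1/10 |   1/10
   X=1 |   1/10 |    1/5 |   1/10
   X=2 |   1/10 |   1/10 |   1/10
I(X;Y) = 0.0060, I(X;f(Y)) = 0.0017, inequality holds: 0.0060 ≥ 0.0017

Data Processing Inequality: For any Markov chain X → Y → Z, we have I(X;Y) ≥ I(X;Z).

Here Z = f(Y) is a deterministic function of Y, forming X → Y → Z.

Original I(X;Y) = 0.0060 dits

After applying f:
P(X,Z) where Z=f(Y):
- P(X,Z=0) = P(X,Y=2)
- P(X,Z=1) = P(X,Y=0) + P(X,Y=1)

I(X;Z) = I(X;f(Y)) = 0.0017 dits

Verification: 0.0060 ≥ 0.0017 ✓

Information cannot be created by processing; the function f can only lose information about X.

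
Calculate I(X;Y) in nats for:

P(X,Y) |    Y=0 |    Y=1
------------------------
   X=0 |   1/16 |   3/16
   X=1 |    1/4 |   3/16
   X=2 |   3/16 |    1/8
0.0435 nats

Mutual information: I(X;Y) = H(X) + H(Y) - H(X,Y)

Marginals:
P(X) = (1/4, 7/16, 5/16), H(X) = 1.0717 nats
P(Y) = (1/2, 1/2), H(Y) = 0.6931 nats

Joint entropy: H(X,Y) = 1.7214 nats

I(X;Y) = 1.0717 + 0.6931 - 1.7214 = 0.0435 nats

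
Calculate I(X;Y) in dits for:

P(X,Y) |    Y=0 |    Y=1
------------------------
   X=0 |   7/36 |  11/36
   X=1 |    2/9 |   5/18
0.0007 dits

Mutual information: I(X;Y) = H(X) + H(Y) - H(X,Y)

Marginals:
P(X) = (1/2, 1/2), H(X) = 0.3010 dits
P(Y) = (5/12, 7/12), H(Y) = 0.2950 dits

Joint entropy: H(X,Y) = 0.5953 dits

I(X;Y) = 0.3010 + 0.2950 - 0.5953 = 0.0007 dits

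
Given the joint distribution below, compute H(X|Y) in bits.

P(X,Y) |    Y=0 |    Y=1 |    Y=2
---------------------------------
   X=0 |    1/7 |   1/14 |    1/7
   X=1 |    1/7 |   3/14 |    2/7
0.9111 bits

Using the chain rule: H(X|Y) = H(X,Y) - H(Y)

First, compute H(X,Y) = 2.4677 bits

Marginal P(Y) = (2/7, 2/7, 3/7)
H(Y) = 1.5567 bits

H(X|Y) = H(X,Y) - H(Y) = 2.4677 - 1.5567 = 0.9111 bits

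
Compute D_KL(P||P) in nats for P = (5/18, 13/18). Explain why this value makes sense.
0.0000 nats

KL divergence satisfies the Gibbs inequality: D_KL(P||Q) ≥ 0 for all distributions P, Q.

D_KL(P||Q) = Σ p(x) log(p(x)/q(x))
Each term is p(x) × log_e(p(x)/p(x)) = p(x) × log_e(1) = 0, so the sum is 0.
D_KL(P||Q) = 0.0000 nats

When P = Q, the KL divergence is exactly 0, as there is no 'divergence' between identical distributions.

This non-negativity is a fundamental property: relative entropy cannot be negative because it measures how different Q is from P.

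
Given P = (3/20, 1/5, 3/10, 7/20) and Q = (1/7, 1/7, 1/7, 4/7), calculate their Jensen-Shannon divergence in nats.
0.0301 nats

Jensen-Shannon divergence is:
JSD(P||Q) = 0.5 × D_KL(P||M) + 0.5 × D_KL(Q||M)
where M = 0.5 × (P + Q) is the mixture distribution.

M = 0.5 × (3/20, 1/5, 3/10, 7/20) + 0.5 × (1/7, 1/7, 1/7, 4/7) = (0.146429, 6/35, 0.221429, 0.460714)

D_KL(P||M) = 0.0294 nats
D_KL(Q||M) = 0.0309 nats

JSD(P||Q) = 0.5 × 0.0294 + 0.5 × 0.0309 = 0.0301 nats

Unlike KL divergence, JSD is symmetric and bounded: 0 ≤ JSD ≤ log(2).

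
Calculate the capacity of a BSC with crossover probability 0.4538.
0.0062 bits

For a binary symmetric channel (BSC) with error probability p:
Capacity C = 1 - H(p) bits per symbol

where H(p) = -p log₂(p) - (1-p) log₂(1-p) is the binary entropy function.

H(0.4538) = 0.9938 bits
C = 1 - 0.9938 = 0.0062 bits per symbol

This means we can reliably transmit up to 0.0062 bits of information per channel use.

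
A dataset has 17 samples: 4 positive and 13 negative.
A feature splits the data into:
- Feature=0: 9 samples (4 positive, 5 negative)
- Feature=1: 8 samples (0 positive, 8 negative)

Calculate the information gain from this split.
0.2624 bits

Information Gain = H(Y) - H(Y|Feature)

Before split:
P(positive) = 4/17 = 0.2353
H(Y) = 0.7871 bits

After split:
Feature=0: H = 0.9911 bits (weight = 9/17)
Feature=1: H = 0.0000 bits (weight = 8/17)
H(Y|Feature) = (9/17)×0.9911 + (8/17)×0.0000 = 0.5247 bits

Information Gain = 0.7871 - 0.5247 = 0.2624 bits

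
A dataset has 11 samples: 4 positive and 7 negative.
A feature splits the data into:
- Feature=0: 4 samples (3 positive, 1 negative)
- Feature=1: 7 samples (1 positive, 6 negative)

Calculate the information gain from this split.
0.2741 bits

Information Gain = H(Y) - H(Y|Feature)

Before split:
P(positive) = 4/11 = 0.3636
H(Y) = 0.9457 bits

After split:
Feature=0: H = 0.8113 bits (weight = 4/11)
Feature=1: H = 0.5917 bits (weight = 7/11)
H(Y|Feature) = (4/11)×0.8113 + (7/11)×0.5917 = 0.6715 bits

Information Gain = 0.9457 - 0.6715 = 0.2741 bits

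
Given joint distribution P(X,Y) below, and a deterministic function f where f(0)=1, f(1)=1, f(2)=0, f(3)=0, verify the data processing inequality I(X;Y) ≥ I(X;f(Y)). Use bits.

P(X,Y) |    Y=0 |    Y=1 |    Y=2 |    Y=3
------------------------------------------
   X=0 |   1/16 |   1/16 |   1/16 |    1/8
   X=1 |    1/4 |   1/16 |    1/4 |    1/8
I(X;Y) = 0.0698, I(X;f(Y)) = 0.0019, inequality holds: 0.0698 ≥ 0.0019

Data Processing Inequality: For any Markov chain X → Y → Z, we have I(X;Y) ≥ I(X;Z).

Here Z = f(Y) is a deterministic function of Y, forming X → Y → Z.

Original I(X;Y) = 0.0698 bits

After applying f:
P(X,Z) where Z=f(Y):
- P(X,Z=0) = P(X,Y=2) + P(X,Y=3)
- P(X,Z=1) = P(X,Y=0) + P(X,Y=1)

I(X;Z) = I(X;f(Y)) = 0.0019 bits

Verification: 0.0698 ≥ 0.0019 ✓

Information cannot be created by processing; the function f can only lose information about X.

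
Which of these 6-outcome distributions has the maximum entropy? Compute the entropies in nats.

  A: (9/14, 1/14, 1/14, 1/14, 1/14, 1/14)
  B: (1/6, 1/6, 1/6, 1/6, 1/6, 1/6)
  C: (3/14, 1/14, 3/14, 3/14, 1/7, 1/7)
B

For a discrete distribution over n outcomes, entropy is maximized by the uniform distribution.

Computing entropies:
H(A) = 1.2266 nats
H(B) = 1.7918 nats
H(C) = 1.7348 nats

The uniform distribution (where all probabilities equal 1/6) achieves the maximum entropy of log_e(6) = 1.7918 nats.

Distribution B has the highest entropy.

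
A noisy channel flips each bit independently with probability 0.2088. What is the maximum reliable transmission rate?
0.2608 bits

For a binary symmetric channel (BSC) with error probability p:
Capacity C = 1 - H(p) bits per symbol

where H(p) = -p log₂(p) - (1-p) log₂(1-p) is the binary entropy function.

H(0.2088) = 0.7392 bits
C = 1 - 0.7392 = 0.2608 bits per symbol

This means we can reliably transmit up to 0.2608 bits of information per channel use.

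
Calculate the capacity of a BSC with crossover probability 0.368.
0.0509 bits

For a binary symmetric channel (BSC) with error probability p:
Capacity C = 1 - H(p) bits per symbol

where H(p) = -p log₂(p) - (1-p) log₂(1-p) is the binary entropy function.

H(0.368) = 0.9491 bits
C = 1 - 0.9491 = 0.0509 bits per symbol

This means we can reliably transmit up to 0.0509 bits of information per channel use.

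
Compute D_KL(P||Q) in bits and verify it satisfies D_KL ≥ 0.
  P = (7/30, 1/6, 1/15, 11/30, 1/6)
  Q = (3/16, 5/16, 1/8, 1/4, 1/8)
0.1338 bits

KL divergence satisfies the Gibbs inequality: D_KL(P||Q) ≥ 0 for all distributions P, Q.

D_KL(P||Q) = Σ p(x) log(p(x)/q(x))
Term by term:
  x=0: 7/30 × log_2[(7/30)/(3/16)] = 0.0736
  x=1: 1/6 × log_2[(1/6)/(5/16)] = -0.1511
  x=2: 1/15 × log_2[(1/15)/(1/8)] = -0.0605
  x=3: 11/30 × log_2[(11/30)/(1/4)] = 0.2026
  x=4: 1/6 × log_2[(1/6)/(1/8)] = 0.0692
D_KL(P||Q) = 0.1338 bits

D_KL(P||Q) = 0.1338 ≥ 0 ✓

This non-negativity is a fundamental property: relative entropy cannot be negative because it measures how different Q is from P.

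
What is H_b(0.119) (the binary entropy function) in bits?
0.5265 bits

The binary entropy function is:
H(p) = -p log(p) - (1-p) log(1-p)

H(0.119) = -0.119 × log_2(0.119) - 0.881 × log_2(0.881)
H(0.119) = 0.5265 bits

Note: Binary entropy is maximized at p=0.5 (H=1 bit) and minimized at p=0 or p=1 (H=0).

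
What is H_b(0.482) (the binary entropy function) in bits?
0.9991 bits

The binary entropy function is:
H(p) = -p log(p) - (1-p) log(1-p)

H(0.482) = -0.482 × log_2(0.482) - 0.518 × log_2(0.518)
H(0.482) = 0.9991 bits

Note: Binary entropy is maximized at p=0.5 (H=1 bit) and minimized at p=0 or p=1 (H=0).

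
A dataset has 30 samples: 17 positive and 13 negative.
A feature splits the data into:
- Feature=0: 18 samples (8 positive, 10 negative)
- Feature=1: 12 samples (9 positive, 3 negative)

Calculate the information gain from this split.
0.0680 bits

Information Gain = H(Y) - H(Y|Feature)

Before split:
P(positive) = 17/30 = 0.5667
H(Y) = 0.9871 bits

After split:
Feature=0: H = 0.9911 bits (weight = 18/30)
Feature=1: H = 0.8113 bits (weight = 12/30)
H(Y|Feature) = (18/30)×0.9911 + (12/30)×0.8113 = 0.9192 bits

Information Gain = 0.9871 - 0.9192 = 0.0680 bits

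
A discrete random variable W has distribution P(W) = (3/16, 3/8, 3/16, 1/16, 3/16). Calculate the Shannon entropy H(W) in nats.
1.4827 nats

Shannon entropy is H(X) = -Σ p(x) log p(x).

For P = (3/16, 3/8, 3/16, 1/16, 3/16):
H = -3/16 × log_e(3/16) -3/8 × log_e(3/8) -3/16 × log_e(3/16) -1/16 × log_e(1/16) -3/16 × log_e(3/16)
H = 1.4827 nats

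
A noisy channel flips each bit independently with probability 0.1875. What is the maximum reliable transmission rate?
0.3038 bits

For a binary symmetric channel (BSC) with error probability p:
Capacity C = 1 - H(p) bits per symbol

where H(p) = -p log₂(p) - (1-p) log₂(1-p) is the binary entropy function.

H(0.1875) = 0.6962 bits
C = 1 - 0.6962 = 0.3038 bits per symbol

This means we can reliably transmit up to 0.3038 bits of information per channel use.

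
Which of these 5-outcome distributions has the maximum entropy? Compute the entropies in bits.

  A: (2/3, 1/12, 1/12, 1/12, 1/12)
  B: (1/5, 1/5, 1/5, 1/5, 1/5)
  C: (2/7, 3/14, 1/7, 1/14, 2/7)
B

For a discrete distribution over n outcomes, entropy is maximized by the uniform distribution.

Computing entropies:
H(A) = 1.5850 bits
H(B) = 2.3219 bits
H(C) = 2.1820 bits

The uniform distribution (where all probabilities equal 1/5) achieves the maximum entropy of log_2(5) = 2.3219 bits.

Distribution B has the highest entropy.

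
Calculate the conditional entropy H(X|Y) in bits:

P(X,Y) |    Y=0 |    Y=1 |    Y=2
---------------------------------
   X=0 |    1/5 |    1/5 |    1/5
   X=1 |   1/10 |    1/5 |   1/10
0.9510 bits

Using the chain rule: H(X|Y) = H(X,Y) - H(Y)

First, compute H(X,Y) = 2.5219 bits

Marginal P(Y) = (3/10, 2/5, 3/10)
H(Y) = 1.5710 bits

H(X|Y) = H(X,Y) - H(Y) = 2.5219 - 1.5710 = 0.9510 bits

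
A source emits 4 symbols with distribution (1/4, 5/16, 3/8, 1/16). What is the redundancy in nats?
0.1351 nats

Redundancy measures how far a source is from maximum entropy:
R = H_max - H(X)

Maximum entropy for 4 symbols: H_max = log_e(4) = 1.3863 nats
Actual entropy: H(X) = 1.2512 nats
Redundancy: R = 1.3863 - 1.2512 = 0.1351 nats

This redundancy represents potential for compression: the source could be compressed by 0.1351 nats per symbol.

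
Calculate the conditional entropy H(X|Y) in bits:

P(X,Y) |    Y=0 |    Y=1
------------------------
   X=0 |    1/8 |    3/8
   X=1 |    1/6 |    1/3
0.9939 bits

Using the chain rule: H(X|Y) = H(X,Y) - H(Y)

First, compute H(X,Y) = 1.8648 bits

Marginal P(Y) = (7/24, 17/24)
H(Y) = 0.8709 bits

H(X|Y) = H(X,Y) - H(Y) = 1.8648 - 0.8709 = 0.9939 bits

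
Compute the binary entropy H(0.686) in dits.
0.2702 dits

The binary entropy function is:
H(p) = -p log(p) - (1-p) log(1-p)

H(0.686) = -0.686 × log_10(0.686) - 0.314 × log_10(0.314)
H(0.686) = 0.2702 dits

Note: Binary entropy is maximized at p=0.5 (H=1 bit) and minimized at p=0 or p=1 (H=0).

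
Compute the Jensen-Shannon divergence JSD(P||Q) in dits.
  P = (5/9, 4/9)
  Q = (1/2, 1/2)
0.0007 dits

Jensen-Shannon divergence is:
JSD(P||Q) = 0.5 × D_KL(P||M) + 0.5 × D_KL(Q||M)
where M = 0.5 × (P + Q) is the mixture distribution.

M = 0.5 × (5/9, 4/9) + 0.5 × (1/2, 1/2) = (19/36, 17/36)

D_KL(P||M) = 0.0007 dits
D_KL(Q||M) = 0.0007 dits

JSD(P||Q) = 0.5 × 0.0007 + 0.5 × 0.0007 = 0.0007 dits

Unlike KL divergence, JSD is symmetric and bounded: 0 ≤ JSD ≤ log(2).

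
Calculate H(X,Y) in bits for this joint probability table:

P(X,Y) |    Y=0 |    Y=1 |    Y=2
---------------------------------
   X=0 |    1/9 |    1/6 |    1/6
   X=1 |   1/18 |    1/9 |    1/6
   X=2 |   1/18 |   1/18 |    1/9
3.0441 bits

Joint entropy is H(X,Y) = -Σ_{x,y} p(x,y) log p(x,y).

Summing over all non-zero entries:
H(X,Y) = -[1/9·log_2(1/9) + 1/6·log_2(1/6) + 1/6·log_2(1/6) + 1/18·log_2(1/18) + 1/9·log_2(1/9) + 1/6·log_2(1/6) + 1/18·log_2(1/18) + 1/18·log_2(1/18) + 1/9·log_2(1/9)]
H(X,Y) = 3.0441 bits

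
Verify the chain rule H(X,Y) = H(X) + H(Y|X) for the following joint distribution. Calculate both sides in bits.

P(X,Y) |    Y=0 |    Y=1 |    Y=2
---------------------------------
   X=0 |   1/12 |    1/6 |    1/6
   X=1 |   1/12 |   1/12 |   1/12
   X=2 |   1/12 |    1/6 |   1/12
H(X,Y) = 3.0850, H(X) = 1.5546, H(Y|X) = 1.5304 (all in bits)

Chain rule: H(X,Y) = H(X) + H(Y|X)

Left side — joint entropy directly:
H(X,Y) = -Σ p(x,y) log p(x,y) = 3.0850 bits

Right side — compute H(Y|X) from the conditional distributions:
P(X) = (5/12, 1/4, 1/3), so H(X) = 1.5546 bits
H(Y|X) = Σ_x P(X=x) · H(Y|X=x):
  P(Y|X=0) = (1/5, 2/5, 2/5), H(Y|X=0) = 1.5219, weight P(X=0) = 5/12
  P(Y|X=1) = (1/3, 1/3, 1/3), H(Y|X=1) = 1.5850, weight P(X=1) = 1/4
  P(Y|X=2) = (1/4, 1/2, 1/4), H(Y|X=2) = 1.5000, weight P(X=2) = 1/3
H(Y|X) = 1.5304 bits

H(X) + H(Y|X) = 1.5546 + 1.5304 = 3.0850 bits

Both sides equal 3.0850 bits. ✓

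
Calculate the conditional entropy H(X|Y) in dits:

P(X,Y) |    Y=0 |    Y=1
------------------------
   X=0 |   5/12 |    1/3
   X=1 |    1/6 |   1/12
0.2421 dits

Using the chain rule: H(X|Y) = H(X,Y) - H(Y)

First, compute H(X,Y) = 0.5371 dits

Marginal P(Y) = (7/12, 5/12)
H(Y) = 0.2950 dits

H(X|Y) = H(X,Y) - H(Y) = 0.5371 - 0.2950 = 0.2421 dits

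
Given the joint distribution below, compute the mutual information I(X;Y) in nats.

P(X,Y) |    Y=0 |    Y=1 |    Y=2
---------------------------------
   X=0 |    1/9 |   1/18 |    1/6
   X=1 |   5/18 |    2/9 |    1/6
0.0338 nats

Mutual information: I(X;Y) = H(X) + H(Y) - H(X,Y)

Marginals:
P(X) = (1/3, 2/3), H(X) = 0.6365 nats
P(Y) = (7/18, 5/18, 1/3), H(Y) = 1.0893 nats

Joint entropy: H(X,Y) = 1.6920 nats

I(X;Y) = 0.6365 + 1.0893 - 1.6920 = 0.0338 nats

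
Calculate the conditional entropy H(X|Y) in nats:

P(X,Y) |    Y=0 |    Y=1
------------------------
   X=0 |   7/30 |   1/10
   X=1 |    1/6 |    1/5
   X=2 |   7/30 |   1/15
1.0533 nats

Using the chain rule: H(X|Y) = H(X,Y) - H(Y)

First, compute H(X,Y) = 1.7104 nats

Marginal P(Y) = (19/30, 11/30)
H(Y) = 0.6572 nats

H(X|Y) = H(X,Y) - H(Y) = 1.7104 - 0.6572 = 1.0533 nats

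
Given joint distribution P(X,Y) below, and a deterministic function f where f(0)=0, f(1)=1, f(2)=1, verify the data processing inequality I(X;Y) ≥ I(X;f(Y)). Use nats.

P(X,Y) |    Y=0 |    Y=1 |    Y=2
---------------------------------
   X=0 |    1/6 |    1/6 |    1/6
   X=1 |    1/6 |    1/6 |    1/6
I(X;Y) = 0.0000, I(X;f(Y)) = 0.0000, inequality holds: 0.0000 ≥ 0.0000

Data Processing Inequality: For any Markov chain X → Y → Z, we have I(X;Y) ≥ I(X;Z).

Here Z = f(Y) is a deterministic function of Y, forming X → Y → Z.

Original I(X;Y) = 0.0000 nats

After applying f:
P(X,Z) where Z=f(Y):
- P(X,Z=0) = P(X,Y=0)
- P(X,Z=1) = P(X,Y=1) + P(X,Y=2)

I(X;Z) = I(X;f(Y)) = 0.0000 nats

Verification: 0.0000 ≥ 0.0000 ✓

Information cannot be created by processing; the function f can only lose information about X.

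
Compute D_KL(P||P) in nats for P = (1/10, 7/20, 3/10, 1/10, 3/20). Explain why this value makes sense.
0.0000 nats

KL divergence satisfies the Gibbs inequality: D_KL(P||Q) ≥ 0 for all distributions P, Q.

D_KL(P||Q) = Σ p(x) log(p(x)/q(x))
Each term is p(x) × log_e(p(x)/p(x)) = p(x) × log_e(1) = 0, so the sum is 0.
D_KL(P||Q) = 0.0000 nats

When P = Q, the KL divergence is exactly 0, as there is no 'divergence' between identical distributions.

This non-negativity is a fundamental property: relative entropy cannot be negative because it measures how different Q is from P.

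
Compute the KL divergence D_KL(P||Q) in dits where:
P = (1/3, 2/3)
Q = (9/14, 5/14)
0.0856 dits

KL divergence: D_KL(P||Q) = Σ p(x) log(p(x)/q(x))

Computing term by term:
  x=0: 1/3 × log_10[(1/3)/(9/14)] = 1/3 × -0.2852 = -0.0951
  x=1: 2/3 × log_10[(2/3)/(5/14)] = 2/3 × 0.2711 = 0.1807

D_KL(P||Q) = 0.0856 dits

Note: KL divergence is always non-negative and equals 0 iff P = Q.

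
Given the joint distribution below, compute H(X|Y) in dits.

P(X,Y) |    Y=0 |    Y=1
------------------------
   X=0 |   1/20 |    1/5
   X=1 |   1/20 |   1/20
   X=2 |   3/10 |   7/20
0.3591 dits

Using the chain rule: H(X|Y) = H(X,Y) - H(Y)

First, compute H(X,Y) = 0.6514 dits

Marginal P(Y) = (2/5, 3/5)
H(Y) = 0.2923 dits

H(X|Y) = H(X,Y) - H(Y) = 0.6514 - 0.2923 = 0.3591 dits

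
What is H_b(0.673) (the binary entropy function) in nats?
0.6320 nats

The binary entropy function is:
H(p) = -p log(p) - (1-p) log(1-p)

H(0.673) = -0.673 × log_e(0.673) - 0.327 × log_e(0.327)
H(0.673) = 0.6320 nats

Note: Binary entropy is maximized at p=0.5 (H=1 bit) and minimized at p=0 or p=1 (H=0).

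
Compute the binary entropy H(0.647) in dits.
0.2820 dits

The binary entropy function is:
H(p) = -p log(p) - (1-p) log(1-p)

H(0.647) = -0.647 × log_10(0.647) - 0.353 × log_10(0.353)
H(0.647) = 0.2820 dits

Note: Binary entropy is maximized at p=0.5 (H=1 bit) and minimized at p=0 or p=1 (H=0).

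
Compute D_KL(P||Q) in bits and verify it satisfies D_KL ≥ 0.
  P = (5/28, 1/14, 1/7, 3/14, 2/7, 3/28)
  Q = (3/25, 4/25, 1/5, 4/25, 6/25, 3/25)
0.0946 bits

KL divergence satisfies the Gibbs inequality: D_KL(P||Q) ≥ 0 for all distributions P, Q.

D_KL(P||Q) = Σ p(x) log(p(x)/q(x))
Term by term:
  x=0: 5/28 × log_2[(5/28)/(3/25)] = 0.1024
  x=1: 1/14 × log_2[(1/14)/(4/25)] = -0.0831
  x=2: 1/7 × log_2[(1/7)/(1/5)] = -0.0693
  x=3: 3/14 × log_2[(3/14)/(4/25)] = 0.0903
  x=4: 2/7 × log_2[(2/7)/(6/25)] = 0.0719
  x=5: 3/28 × log_2[(3/28)/(3/25)] = -0.0175
D_KL(P||Q) = 0.0946 bits

D_KL(P||Q) = 0.0946 ≥ 0 ✓

This non-negativity is a fundamental property: relative entropy cannot be negative because it measures how different Q is from P.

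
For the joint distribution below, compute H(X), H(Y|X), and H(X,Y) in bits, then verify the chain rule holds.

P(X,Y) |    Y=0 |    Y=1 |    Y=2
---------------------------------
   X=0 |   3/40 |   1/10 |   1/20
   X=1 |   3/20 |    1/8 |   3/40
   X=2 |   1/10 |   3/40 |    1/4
H(X,Y) = 3.0068, H(X) = 1.5389, H(Y|X) = 1.4679 (all in bits)

Chain rule: H(X,Y) = H(X) + H(Y|X)

Left side — joint entropy directly:
H(X,Y) = -Σ p(x,y) log p(x,y) = 3.0068 bits

Right side — compute H(Y|X) from the conditional distributions:
P(X) = (9/40, 7/20, 17/40), so H(X) = 1.5389 bits
H(Y|X) = Σ_x P(X=x) · H(Y|X=x):
  P(Y|X=0) = (1/3, 4/9, 2/9), H(Y|X=0) = 1.5305, weight P(X=0) = 9/40
  P(Y|X=1) = (3/7, 5/14, 3/14), H(Y|X=1) = 1.5306, weight P(X=1) = 7/20
  P(Y|X=2) = (4/17, 3/17, 10/17), H(Y|X=2) = 1.3831, weight P(X=2) = 17/40
H(Y|X) = 1.4679 bits

H(X) + H(Y|X) = 1.5389 + 1.4679 = 3.0068 bits

Both sides equal 3.0068 bits. ✓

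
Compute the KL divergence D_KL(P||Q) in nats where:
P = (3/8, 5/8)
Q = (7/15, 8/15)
0.0171 nats

KL divergence: D_KL(P||Q) = Σ p(x) log(p(x)/q(x))

Computing term by term:
  x=0: 3/8 × log_e[(3/8)/(7/15)] = 3/8 × -0.2187 = -0.0820
  x=1: 5/8 × log_e[(5/8)/(8/15)] = 5/8 × 0.1586 = 0.0991

D_KL(P||Q) = 0.0171 nats

Note: KL divergence is always non-negative and equals 0 iff P = Q.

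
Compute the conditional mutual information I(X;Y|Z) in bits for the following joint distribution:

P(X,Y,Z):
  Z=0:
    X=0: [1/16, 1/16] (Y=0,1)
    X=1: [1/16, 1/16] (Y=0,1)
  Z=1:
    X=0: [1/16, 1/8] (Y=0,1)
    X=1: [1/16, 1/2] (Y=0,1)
0.0323 bits

Conditional mutual information: I(X;Y|Z) = H(X|Z) + H(Y|Z) - H(X,Y|Z)

H(Z) = 0.8113
H(X,Z) = 1.6697 → H(X|Z) = 0.8585
H(Y,Z) = 1.5488 → H(Y|Z) = 0.7375
H(X,Y,Z) = 2.3750 → H(X,Y|Z) = 1.5637

I(X;Y|Z) = 0.8585 + 0.7375 - 1.5637 = 0.0323 bits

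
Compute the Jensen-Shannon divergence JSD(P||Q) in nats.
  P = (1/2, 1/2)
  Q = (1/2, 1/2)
0.0000 nats

Jensen-Shannon divergence is:
JSD(P||Q) = 0.5 × D_KL(P||M) + 0.5 × D_KL(Q||M)
where M = 0.5 × (P + Q) is the mixture distribution.

M = 0.5 × (1/2, 1/2) + 0.5 × (1/2, 1/2) = (1/2, 1/2)

D_KL(P||M) = 0.0000 nats
D_KL(Q||M) = 0.0000 nats

JSD(P||Q) = 0.5 × 0.0000 + 0.5 × 0.0000 = 0.0000 nats

Unlike KL divergence, JSD is symmetric and bounded: 0 ≤ JSD ≤ log(2).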